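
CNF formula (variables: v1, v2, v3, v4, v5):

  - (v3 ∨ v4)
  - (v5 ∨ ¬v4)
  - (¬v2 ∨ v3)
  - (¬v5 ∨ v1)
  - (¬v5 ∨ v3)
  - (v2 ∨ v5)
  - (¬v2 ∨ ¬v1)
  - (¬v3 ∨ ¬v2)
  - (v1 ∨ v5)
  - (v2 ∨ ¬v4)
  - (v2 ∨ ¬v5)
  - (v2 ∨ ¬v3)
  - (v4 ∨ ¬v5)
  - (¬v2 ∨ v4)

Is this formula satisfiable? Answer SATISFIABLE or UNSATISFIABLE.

v2 = True:
  propagation gives v3=True; an empty clause results — contradiction.
v2 = False:
  propagation gives v5=True; an empty clause results — contradiction.
Every branch closes, so no satisfying assignment exists.

UNSATISFIABLE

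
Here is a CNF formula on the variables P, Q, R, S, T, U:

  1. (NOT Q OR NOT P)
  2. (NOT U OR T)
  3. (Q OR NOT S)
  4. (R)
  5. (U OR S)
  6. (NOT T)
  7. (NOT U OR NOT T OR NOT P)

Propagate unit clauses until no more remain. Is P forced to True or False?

False

(R) is a unit clause: R = True.
(NOT T) is a unit clause: T = False.
From (T OR NOT U) and T = False: U = False.
In (S OR U), U is now false; S must hold, so S = True.
(NOT S OR Q) with S = True leaves only Q, so Q = True.
(NOT P OR NOT Q) with Q = True leaves only NOT P, so P = False.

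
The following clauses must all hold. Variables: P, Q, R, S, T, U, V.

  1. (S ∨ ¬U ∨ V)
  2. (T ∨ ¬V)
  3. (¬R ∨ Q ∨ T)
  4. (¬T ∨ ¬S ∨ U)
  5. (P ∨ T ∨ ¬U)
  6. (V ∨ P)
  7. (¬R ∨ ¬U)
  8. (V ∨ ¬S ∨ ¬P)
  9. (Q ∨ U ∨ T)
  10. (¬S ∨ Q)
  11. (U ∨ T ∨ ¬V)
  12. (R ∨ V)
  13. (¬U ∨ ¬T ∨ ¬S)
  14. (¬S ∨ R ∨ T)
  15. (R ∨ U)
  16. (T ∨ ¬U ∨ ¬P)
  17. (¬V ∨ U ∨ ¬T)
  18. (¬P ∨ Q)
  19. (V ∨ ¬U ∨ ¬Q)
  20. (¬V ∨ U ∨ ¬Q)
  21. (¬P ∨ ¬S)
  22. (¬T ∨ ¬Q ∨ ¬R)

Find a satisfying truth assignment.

P=T  Q=T  R=F  S=F  T=T  U=T  V=T

Check each clause:
  1. (¬U ∨ V ∨ S) — V is true.
  2. (¬V ∨ T) — T is true.
  3. (T ∨ Q ∨ ¬R) — ¬R is true.
  4. (U ∨ ¬S ∨ ¬T) — ¬S is true.
  5. (P ∨ ¬U ∨ T) — P is true.
  6. (V ∨ P) — P is true.
  7. (¬R ∨ ¬U) — ¬R is true.
  8. (¬S ∨ ¬P ∨ V) — ¬S is true.
  9. (Q ∨ T ∨ U) — Q is true.
  10. (¬S ∨ Q) — Q is true.
  11. (U ∨ ¬V ∨ T) — T is true.
  12. (R ∨ V) — V is true.
  13. (¬T ∨ ¬U ∨ ¬S) — ¬S is true.
  14. (R ∨ ¬S ∨ T) — ¬S is true.
  15. (U ∨ R) — U is true.
  16. (¬P ∨ T ∨ ¬U) — T is true.
  17. (¬T ∨ U ∨ ¬V) — U is true.
  18. (Q ∨ ¬P) — Q is true.
  19. (V ∨ ¬U ∨ ¬Q) — V is true.
  20. (¬Q ∨ ¬V ∨ U) — U is true.
  21. (¬P ∨ ¬S) — ¬S is true.
  22. (¬R ∨ ¬T ∨ ¬Q) — ¬R is true.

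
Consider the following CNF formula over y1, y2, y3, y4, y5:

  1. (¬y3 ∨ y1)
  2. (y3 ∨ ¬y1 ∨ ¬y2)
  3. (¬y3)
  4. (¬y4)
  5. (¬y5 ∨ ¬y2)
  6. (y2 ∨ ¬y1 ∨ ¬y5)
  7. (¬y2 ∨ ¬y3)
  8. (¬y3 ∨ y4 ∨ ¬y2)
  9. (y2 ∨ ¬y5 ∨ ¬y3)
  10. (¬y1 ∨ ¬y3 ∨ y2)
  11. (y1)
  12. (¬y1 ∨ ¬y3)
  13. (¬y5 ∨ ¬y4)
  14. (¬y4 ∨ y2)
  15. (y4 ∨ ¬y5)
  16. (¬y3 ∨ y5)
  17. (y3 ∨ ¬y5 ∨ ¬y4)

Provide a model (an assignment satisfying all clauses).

y1=True  y2=False  y3=False  y4=False  y5=False

The clause (¬y3) is unit: y3 must be False.
The clause (¬y4) is unit: y4 must be False.
The clause (y1) is unit: y1 must be True.
Unit propagation: (¬y2) forces y2 = False.
The clause (¬y5) is unit: y5 must be False.
Check each clause:
  1. (¬y3 ∨ y1) — y1 is true.
  2. (y3 ∨ ¬y2 ∨ ¬y1) — ¬y2 is true.
  3. (¬y3) — ¬y3 is true.
  4. (¬y4) — ¬y4 is true.
  5. (¬y5 ∨ ¬y2) — ¬y5 is true.
  6. (¬y5 ∨ ¬y1 ∨ y2) — ¬y5 is true.
  7. (¬y2 ∨ ¬y3) — ¬y3 is true.
  8. (¬y3 ∨ ¬y2 ∨ y4) — ¬y3 is true.
  9. (¬y5 ∨ y2 ∨ ¬y3) — ¬y5 is true.
  10. (y2 ∨ ¬y3 ∨ ¬y1) — ¬y3 is true.
  11. (y1) — y1 is true.
  12. (¬y1 ∨ ¬y3) — ¬y3 is true.
  13. (¬y4 ∨ ¬y5) — ¬y5 is true.
  14. (¬y4 ∨ y2) — ¬y4 is true.
  15. (y4 ∨ ¬y5) — ¬y5 is true.
  16. (y5 ∨ ¬y3) — ¬y3 is true.
  17. (y3 ∨ ¬y4 ∨ ¬y5) — ¬y4 is true.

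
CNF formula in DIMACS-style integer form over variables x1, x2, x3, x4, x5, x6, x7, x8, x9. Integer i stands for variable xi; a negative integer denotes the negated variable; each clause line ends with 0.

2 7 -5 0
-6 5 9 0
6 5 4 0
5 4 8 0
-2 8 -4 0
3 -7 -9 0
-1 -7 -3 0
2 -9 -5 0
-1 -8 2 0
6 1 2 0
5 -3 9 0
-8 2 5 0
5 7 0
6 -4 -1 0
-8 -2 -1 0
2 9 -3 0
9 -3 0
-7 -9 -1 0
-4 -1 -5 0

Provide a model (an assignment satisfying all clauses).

x1=F  x2=T  x3=F  x4=F  x5=T  x6=F  x7=F  x8=F  x9=F

Branch on x1: take x1 = False.
The remaining clauses are satisfied by x2 = True, x3 = False, x4 = False, x5 = True, x6 = False, x7 = False, x8 = False, x9 = False.
Every clause has at least one true literal under this assignment.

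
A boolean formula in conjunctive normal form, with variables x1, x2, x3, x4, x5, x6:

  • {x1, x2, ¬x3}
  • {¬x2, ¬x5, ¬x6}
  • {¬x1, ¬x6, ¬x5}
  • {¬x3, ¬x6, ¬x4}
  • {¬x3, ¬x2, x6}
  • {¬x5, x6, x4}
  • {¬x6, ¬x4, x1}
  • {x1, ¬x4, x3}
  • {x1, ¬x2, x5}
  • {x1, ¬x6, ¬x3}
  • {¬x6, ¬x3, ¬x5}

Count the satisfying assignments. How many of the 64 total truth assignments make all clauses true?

18

Split on x6, then x1.
  x6=T, x1=T: x2 free; 3 ways for (x3,x4,x5) × 2^1 = 6.
  x6=T, x1=F: remaining (x2,x3,x4,x5) ∈ {(F,F,F,F); (F,F,F,T)} — 2.
  x6=F, x1=T: 9 of the 16 assignments to (x2,x3,x4,x5) work.
  x6=F, x1=F: remaining (x2,x3,x4,x5) ∈ {(F,F,F,F)} — 1.
Total: 6 + 2 + 9 + 1 = 18.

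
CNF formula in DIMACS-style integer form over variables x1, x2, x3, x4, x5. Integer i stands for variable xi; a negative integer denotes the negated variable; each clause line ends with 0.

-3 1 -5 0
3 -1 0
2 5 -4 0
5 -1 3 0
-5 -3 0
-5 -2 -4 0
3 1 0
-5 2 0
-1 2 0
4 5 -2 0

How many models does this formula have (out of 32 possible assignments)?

3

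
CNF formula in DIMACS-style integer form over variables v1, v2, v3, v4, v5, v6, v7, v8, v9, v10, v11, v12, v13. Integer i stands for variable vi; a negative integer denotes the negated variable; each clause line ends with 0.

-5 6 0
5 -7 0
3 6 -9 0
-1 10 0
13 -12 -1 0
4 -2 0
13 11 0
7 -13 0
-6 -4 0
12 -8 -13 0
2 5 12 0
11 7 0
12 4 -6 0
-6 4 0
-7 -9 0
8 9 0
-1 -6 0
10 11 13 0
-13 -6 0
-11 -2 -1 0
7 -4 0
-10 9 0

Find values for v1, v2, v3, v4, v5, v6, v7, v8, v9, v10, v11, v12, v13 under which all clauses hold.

v1 occurs only negated in the remaining clauses — set v1 = False.
v3 occurs only positively in the remaining clauses — set v3 = True.
Try v2 = False.
For the remaining variables, v4 = False, v5 = False, v6 = False, v7 = False, v8 = False, v9 = True, v10 = False, v11 = True, v12 = True, v13 = False works.
Every clause has at least one true literal under this assignment.
Check each clause:
  1. (v6 OR NOT v5) — NOT v5 is true.
  2. (v5 OR NOT v7) — NOT v7 is true.
  3. (v3 OR v6 OR NOT v9) — v3 is true.
  4. (NOT v1 OR v10) — NOT v1 is true.
  5. (v13 OR NOT v1 OR NOT v12) — NOT v1 is true.
  6. (NOT v2 OR v4) — NOT v2 is true.
  7. (v11 OR v13) — v11 is true.
  8. (NOT v13 OR v7) — NOT v13 is true.
  9. (NOT v6 OR NOT v4) — NOT v6 is true.
  10. (v12 OR NOT v13 OR NOT v8) — NOT v8 is true.
  11. (v2 OR v12 OR v5) — v12 is true.
  12. (v7 OR v11) — v11 is true.
  13. (v4 OR NOT v6 OR v12) — NOT v6 is true.
  14. (v4 OR NOT v6) — NOT v6 is true.
  15. (NOT v9 OR NOT v7) — NOT v7 is true.
  16. (v8 OR v9) — v9 is true.
  17. (NOT v6 OR NOT v1) — NOT v6 is true.
  18. (v13 OR v10 OR v11) — v11 is true.
  19. (NOT v6 OR NOT v13) — NOT v6 is true.
  20. (NOT v2 OR NOT v1 OR NOT v11) — NOT v2 is true.
  21. (v7 OR NOT v4) — NOT v4 is true.
  22. (v9 OR NOT v10) — v9 is true.

v1=False, v2=False, v3=True, v4=False, v5=False, v6=False, v7=False, v8=False, v9=True, v10=False, v11=True, v12=True, v13=False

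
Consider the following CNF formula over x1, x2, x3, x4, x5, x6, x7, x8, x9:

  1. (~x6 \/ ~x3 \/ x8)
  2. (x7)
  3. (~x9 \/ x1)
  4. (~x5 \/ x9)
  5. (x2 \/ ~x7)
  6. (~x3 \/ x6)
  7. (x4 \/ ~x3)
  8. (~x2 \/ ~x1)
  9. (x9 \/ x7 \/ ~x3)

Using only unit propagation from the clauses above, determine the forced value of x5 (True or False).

Unit clause (x7) sets x7 = True.
In (x2 \/ ~x7), ~x7 is now false; x2 must hold, so x2 = True.
(~x2 \/ ~x1) with x2 = True leaves only ~x1, so x1 = False.
(~x9 \/ x1): since x1 = False, the clause reduces to (~x9). x9 = False.
In (x9 \/ ~x5), x9 is now false; ~x5 must hold, so x5 = False.

False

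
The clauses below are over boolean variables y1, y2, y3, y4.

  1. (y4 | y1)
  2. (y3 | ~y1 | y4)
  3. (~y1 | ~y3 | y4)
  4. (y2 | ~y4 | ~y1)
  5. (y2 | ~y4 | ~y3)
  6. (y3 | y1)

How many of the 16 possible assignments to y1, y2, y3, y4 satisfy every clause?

3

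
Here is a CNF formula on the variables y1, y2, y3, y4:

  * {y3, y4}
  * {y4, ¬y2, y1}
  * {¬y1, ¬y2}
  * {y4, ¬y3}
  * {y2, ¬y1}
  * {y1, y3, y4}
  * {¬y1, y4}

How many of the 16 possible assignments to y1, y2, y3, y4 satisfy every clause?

4

The models are:
  y1=0 y2=0 y3=0 y4=1
  y1=0 y2=0 y3=1 y4=1
  y1=0 y2=1 y3=0 y4=1
  y1=0 y2=1 y3=1 y4=1
That's 4 in total.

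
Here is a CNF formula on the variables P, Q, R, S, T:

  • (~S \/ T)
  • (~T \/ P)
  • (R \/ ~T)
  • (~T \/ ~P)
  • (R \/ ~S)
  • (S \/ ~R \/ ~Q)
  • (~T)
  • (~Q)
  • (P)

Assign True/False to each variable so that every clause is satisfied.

P=T, Q=F, R=T, S=F, T=F

The clause (~T) is unit: T must be False.
Unit propagation: (~S) forces S = False.
(~Q) is a unit clause, so Q = False.
The clause (P) is unit: P must be True.
R is now unconstrained; take R = True.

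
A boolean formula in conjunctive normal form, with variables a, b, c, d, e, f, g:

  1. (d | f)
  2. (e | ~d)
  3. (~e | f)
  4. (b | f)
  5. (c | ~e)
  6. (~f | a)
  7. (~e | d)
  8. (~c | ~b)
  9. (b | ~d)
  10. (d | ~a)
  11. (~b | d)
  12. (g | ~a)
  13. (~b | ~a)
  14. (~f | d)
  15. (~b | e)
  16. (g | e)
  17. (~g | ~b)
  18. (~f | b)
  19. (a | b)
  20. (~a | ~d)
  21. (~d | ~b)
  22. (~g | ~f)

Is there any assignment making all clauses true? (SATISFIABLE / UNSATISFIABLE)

UNSATISFIABLE

b = True:
  propagation gives c=False, e=False; an empty clause results — contradiction.
b = False:
  propagation gives f=True; an empty clause results — contradiction.
Every branch closes, so no satisfying assignment exists.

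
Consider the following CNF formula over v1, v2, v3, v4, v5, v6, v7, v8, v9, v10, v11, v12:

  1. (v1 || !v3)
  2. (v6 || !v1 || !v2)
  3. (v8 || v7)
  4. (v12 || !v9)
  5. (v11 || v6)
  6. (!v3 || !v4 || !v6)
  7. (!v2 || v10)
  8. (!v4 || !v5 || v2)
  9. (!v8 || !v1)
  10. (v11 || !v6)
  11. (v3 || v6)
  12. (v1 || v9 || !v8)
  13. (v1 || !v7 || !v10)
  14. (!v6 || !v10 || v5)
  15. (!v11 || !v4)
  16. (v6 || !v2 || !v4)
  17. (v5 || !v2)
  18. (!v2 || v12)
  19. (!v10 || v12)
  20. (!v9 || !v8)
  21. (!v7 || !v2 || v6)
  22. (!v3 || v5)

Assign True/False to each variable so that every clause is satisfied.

v1=True  v2=False  v3=True  v4=False  v5=True  v6=True  v7=True  v8=False  v9=False  v10=False  v11=True  v12=False

v4 occurs only negated in the remaining clauses — set v4 = False.
Try v1 = True.
  then v8 is forced to False.
  then v7 is forced to True.
Branch on v2: take v2 = False.
Try v3 = True.
  then v5 is forced to True.
For the remaining variables, v6 = True, v9 = False, v10 = False, v11 = True, v12 = False works.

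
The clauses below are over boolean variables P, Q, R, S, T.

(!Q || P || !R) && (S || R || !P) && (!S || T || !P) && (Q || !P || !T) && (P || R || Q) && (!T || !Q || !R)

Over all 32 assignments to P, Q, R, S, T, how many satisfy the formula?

11

Split on P, then Q.
  P=1, Q=1: remaining (R,S,T) ∈ {(0,1,1); (1,0,0)} — 2.
  P=1, Q=0: remaining (R,S,T) ∈ {(1,0,0)} — 1.
  P=0, Q=1: remaining (R,S,T) ∈ {(0,0,0); (0,0,1); (0,1,0); (0,1,1)} — 4.
  P=0, Q=0: remaining (R,S,T) ∈ {(1,0,0); (1,0,1); (1,1,0); (1,1,1)} — 4.
Total: 2 + 1 + 4 + 4 = 11.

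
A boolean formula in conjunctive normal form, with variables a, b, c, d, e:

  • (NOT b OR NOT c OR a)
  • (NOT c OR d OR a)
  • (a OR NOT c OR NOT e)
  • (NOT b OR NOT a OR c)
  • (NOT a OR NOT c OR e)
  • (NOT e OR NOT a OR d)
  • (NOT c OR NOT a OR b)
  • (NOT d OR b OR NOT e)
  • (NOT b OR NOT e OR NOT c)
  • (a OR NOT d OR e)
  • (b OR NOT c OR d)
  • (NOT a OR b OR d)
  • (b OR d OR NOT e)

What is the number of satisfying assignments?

5

Satisfying assignments:
  a=0 b=0 c=0 d=0 e=0
  a=0 b=1 c=0 d=0 e=0
  a=0 b=1 c=0 d=0 e=1
  a=0 b=1 c=0 d=1 e=1
  a=1 b=0 c=0 d=1 e=0
Count: 5.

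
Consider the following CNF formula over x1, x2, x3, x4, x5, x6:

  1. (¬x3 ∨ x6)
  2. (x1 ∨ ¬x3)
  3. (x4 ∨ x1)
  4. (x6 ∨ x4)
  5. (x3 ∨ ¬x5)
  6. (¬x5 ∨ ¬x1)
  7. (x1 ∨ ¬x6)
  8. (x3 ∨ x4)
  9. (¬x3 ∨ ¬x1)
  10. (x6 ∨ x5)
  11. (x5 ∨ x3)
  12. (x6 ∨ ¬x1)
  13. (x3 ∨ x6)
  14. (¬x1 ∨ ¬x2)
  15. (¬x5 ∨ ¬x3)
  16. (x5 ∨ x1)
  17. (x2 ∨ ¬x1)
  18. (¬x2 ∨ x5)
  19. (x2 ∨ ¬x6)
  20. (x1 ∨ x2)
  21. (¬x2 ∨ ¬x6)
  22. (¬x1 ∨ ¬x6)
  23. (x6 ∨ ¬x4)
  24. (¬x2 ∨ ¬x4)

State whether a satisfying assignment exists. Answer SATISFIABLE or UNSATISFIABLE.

x1 = True:
  propagation gives x5=False, x3=False; an empty clause results — contradiction.
x1 = False:
  propagation gives x3=False, x4=True, x5=False; an empty clause results — contradiction.
Every branch closes, so no satisfying assignment exists.

UNSATISFIABLE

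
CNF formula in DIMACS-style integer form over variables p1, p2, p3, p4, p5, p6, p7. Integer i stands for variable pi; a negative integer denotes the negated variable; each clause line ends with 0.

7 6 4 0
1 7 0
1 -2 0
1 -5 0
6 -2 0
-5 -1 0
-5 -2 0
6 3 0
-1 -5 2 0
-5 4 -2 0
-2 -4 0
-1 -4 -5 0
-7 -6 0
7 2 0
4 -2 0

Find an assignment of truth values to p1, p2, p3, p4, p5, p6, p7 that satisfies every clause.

p3 occurs only positively in the remaining clauses — set p3 = True.
Pure literal: p5 appears only negated; assign p5 = False.
Branch on p1: take p1 = False.
  then p7 is forced to True.
  then p2 is forced to False.
  then p6 is forced to False.
p4 is now unconstrained; take p4 = True.

p1 = 0  p2 = 0  p3 = 1  p4 = 1  p5 = 0  p6 = 0  p7 = 1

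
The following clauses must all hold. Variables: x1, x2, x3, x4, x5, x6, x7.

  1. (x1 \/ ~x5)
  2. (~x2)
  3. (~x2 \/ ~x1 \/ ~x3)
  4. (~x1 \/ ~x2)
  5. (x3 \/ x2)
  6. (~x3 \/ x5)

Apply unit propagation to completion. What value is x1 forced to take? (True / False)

Unit clause (~x2) sets x2 = False.
(x3 \/ x2) with x2 = False leaves only x3, so x3 = True.
(~x3 \/ x5) with x3 = True leaves only x5, so x5 = True.
In (x1 \/ ~x5), ~x5 is now false; x1 must hold, so x1 = True.

True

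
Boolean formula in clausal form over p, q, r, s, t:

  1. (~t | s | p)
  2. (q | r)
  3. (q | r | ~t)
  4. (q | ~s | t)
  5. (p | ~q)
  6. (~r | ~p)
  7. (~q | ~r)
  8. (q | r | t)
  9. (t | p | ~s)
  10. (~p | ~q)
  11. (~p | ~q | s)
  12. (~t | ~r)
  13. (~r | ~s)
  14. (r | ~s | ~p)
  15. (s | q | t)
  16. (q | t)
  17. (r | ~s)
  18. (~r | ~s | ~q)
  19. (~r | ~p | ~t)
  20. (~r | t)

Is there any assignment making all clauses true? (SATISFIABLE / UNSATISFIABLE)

UNSATISFIABLE

r = True:
  propagation gives p=False, q=False, t=False; an empty clause results — contradiction.
r = False:
  propagation gives q=True, p=True; an empty clause results — contradiction.
Every branch closes, so no satisfying assignment exists.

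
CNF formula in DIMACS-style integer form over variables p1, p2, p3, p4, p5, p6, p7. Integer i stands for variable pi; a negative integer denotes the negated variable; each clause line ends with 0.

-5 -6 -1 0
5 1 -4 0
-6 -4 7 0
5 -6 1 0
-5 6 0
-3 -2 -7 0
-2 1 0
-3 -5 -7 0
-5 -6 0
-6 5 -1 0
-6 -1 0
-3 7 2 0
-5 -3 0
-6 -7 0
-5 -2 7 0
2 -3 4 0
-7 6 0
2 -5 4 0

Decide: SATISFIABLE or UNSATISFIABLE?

Try p1 = True.
  then p6 is forced to False.
  then p5 is forced to False.
  then p7 is forced to False.
Branch on p2: take p2 = True.
p3, p4 are now unconstrained; take p3 = True, p4 = False.
So p1=T, p2=T, p3=T, p4=F, p5=F, p6=F, p7=F is a satisfying assignment.

SATISFIABLE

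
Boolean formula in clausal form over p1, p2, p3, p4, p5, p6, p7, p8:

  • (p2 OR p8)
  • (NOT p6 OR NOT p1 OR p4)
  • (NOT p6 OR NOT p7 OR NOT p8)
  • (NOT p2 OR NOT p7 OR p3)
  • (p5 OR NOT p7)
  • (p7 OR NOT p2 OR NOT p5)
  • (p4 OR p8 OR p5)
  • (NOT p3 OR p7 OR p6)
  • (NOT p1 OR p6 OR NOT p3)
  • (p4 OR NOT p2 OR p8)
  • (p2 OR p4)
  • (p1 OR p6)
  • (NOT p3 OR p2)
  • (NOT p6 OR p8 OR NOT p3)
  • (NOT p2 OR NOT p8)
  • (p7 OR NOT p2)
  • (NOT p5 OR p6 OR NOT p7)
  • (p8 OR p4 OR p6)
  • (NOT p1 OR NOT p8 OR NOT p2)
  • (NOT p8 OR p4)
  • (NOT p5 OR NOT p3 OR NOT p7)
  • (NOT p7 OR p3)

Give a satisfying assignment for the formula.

p1=1, p2=0, p3=0, p4=1, p5=1, p6=1, p7=0, p8=1

p4 occurs only positively in the remaining clauses — set p4 = True.
Try p1 = True.
For the remaining variables, p2 = False, p3 = False, p5 = True, p6 = True, p7 = False, p8 = True works.
Every clause has at least one true literal under this assignment.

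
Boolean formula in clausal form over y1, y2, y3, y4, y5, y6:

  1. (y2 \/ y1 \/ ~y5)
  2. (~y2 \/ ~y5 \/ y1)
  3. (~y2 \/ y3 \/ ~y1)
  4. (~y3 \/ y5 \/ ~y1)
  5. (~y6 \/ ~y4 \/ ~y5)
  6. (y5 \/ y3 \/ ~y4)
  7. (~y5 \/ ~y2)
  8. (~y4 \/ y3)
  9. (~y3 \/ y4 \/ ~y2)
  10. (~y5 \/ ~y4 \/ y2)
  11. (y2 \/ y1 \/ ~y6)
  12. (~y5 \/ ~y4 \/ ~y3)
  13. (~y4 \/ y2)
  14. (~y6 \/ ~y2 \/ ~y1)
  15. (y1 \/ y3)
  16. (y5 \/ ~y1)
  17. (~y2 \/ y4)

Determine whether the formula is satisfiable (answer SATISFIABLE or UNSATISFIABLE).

SATISFIABLE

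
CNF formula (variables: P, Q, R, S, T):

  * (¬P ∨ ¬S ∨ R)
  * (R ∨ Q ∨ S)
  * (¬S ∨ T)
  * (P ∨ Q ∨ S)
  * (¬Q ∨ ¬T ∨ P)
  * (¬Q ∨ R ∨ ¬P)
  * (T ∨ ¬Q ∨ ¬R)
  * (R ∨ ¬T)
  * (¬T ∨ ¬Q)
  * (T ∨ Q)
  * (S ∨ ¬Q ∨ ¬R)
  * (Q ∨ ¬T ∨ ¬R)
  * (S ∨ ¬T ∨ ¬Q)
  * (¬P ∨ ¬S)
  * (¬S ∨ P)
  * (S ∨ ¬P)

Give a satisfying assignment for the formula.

P=False, Q=True, R=False, S=False, T=False

Check each clause:
  1. (¬P ∨ R ∨ ¬S) — ¬S is true.
  2. (R ∨ S ∨ Q) — Q is true.
  3. (¬S ∨ T) — ¬S is true.
  4. (S ∨ Q ∨ P) — Q is true.
  5. (P ∨ ¬T ∨ ¬Q) — ¬T is true.
  6. (R ∨ ¬Q ∨ ¬P) — ¬P is true.
  7. (¬R ∨ T ∨ ¬Q) — ¬R is true.
  8. (¬T ∨ R) — ¬T is true.
  9. (¬Q ∨ ¬T) — ¬T is true.
  10. (Q ∨ T) — Q is true.
  11. (¬Q ∨ ¬R ∨ S) — ¬R is true.
  12. (¬R ∨ Q ∨ ¬T) — Q is true.
  13. (S ∨ ¬T ∨ ¬Q) — ¬T is true.
  14. (¬S ∨ ¬P) — ¬S is true.
  15. (¬S ∨ P) — ¬S is true.
  16. (¬P ∨ S) — ¬P is true.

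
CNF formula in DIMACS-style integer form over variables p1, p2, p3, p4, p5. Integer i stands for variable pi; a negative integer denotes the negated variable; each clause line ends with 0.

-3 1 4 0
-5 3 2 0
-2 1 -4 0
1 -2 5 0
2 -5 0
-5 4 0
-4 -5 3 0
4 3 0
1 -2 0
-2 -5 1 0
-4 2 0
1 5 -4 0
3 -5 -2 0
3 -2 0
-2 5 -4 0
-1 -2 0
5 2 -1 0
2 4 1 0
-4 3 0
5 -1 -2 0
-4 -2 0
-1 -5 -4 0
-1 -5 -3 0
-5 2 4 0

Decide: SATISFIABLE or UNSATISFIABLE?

p2 = True:
  propagation gives p1=True; an empty clause results — contradiction.
p2 = False:
  propagation gives p5=False, p4=False, p3=True, p1=True; an empty clause results — contradiction.
Every branch closes, so no satisfying assignment exists.

UNSATISFIABLE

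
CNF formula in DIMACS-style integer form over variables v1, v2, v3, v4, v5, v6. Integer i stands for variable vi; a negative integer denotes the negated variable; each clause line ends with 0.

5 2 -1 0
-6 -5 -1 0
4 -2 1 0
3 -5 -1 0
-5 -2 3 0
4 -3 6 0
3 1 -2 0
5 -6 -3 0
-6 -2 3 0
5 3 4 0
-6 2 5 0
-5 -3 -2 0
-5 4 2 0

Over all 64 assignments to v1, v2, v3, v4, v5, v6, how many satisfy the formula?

Case analysis on v5 and v2:
  v5=1, v2=1: a clause becomes empty — 0.
  v5=1, v2=0: 5 of the 16 assignments to (v1,v3,v4,v6) work.
  v5=0, v2=1: remaining (v1,v3,v4,v6) ∈ {(0,1,1,0); (1,0,1,0); (1,1,1,0)} — 3.
  v5=0, v2=0: remaining (v1,v3,v4,v6) ∈ {(0,0,1,0); (0,1,1,0)} — 2.
Total: 0 + 5 + 3 + 2 = 10.

10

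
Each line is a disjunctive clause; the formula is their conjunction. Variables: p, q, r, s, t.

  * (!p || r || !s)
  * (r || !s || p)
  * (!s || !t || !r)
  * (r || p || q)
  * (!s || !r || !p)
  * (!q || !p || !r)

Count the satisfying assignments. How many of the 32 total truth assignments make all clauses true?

Split on r, then p.
  r=1, p=1: remaining (q,s,t) ∈ {(0,0,0); (0,0,1)} — 2.
  r=1, p=0: q free; 3 ways for (s,t) × 2^1 = 6.
  r=0, p=1: remaining (q,s,t) ∈ {(0,0,0); (0,0,1); (1,0,0); (1,0,1)} — 4.
  r=0, p=0: remaining (q,s,t) ∈ {(1,0,0); (1,0,1)} — 2.
Total: 2 + 6 + 4 + 2 = 14.

14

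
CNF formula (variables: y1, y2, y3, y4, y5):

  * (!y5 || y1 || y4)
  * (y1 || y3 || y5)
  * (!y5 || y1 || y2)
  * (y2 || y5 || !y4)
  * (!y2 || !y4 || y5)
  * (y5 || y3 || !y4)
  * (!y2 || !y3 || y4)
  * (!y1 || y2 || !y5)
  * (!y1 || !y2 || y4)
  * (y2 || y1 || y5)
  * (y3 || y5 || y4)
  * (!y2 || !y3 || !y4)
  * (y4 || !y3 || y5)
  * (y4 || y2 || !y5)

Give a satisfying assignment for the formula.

Branch on y1: take y1 = True.
Set y2 = True and propagate.
  then y4 is forced to True.
  then y5 is forced to True.
  then y3 is forced to False.
Check each clause:
  1. (y4 || !y5 || y1) — y1 is true.
  2. (y5 || y1 || y3) — y1 is true.
  3. (!y5 || y2 || y1) — y1 is true.
  4. (!y4 || y5 || y2) — y2 is true.
  5. (!y4 || y5 || !y2) — y5 is true.
  6. (!y4 || y5 || y3) — y5 is true.
  7. (!y3 || y4 || !y2) — y4 is true.
  8. (!y5 || y2 || !y1) — y2 is true.
  9. (!y1 || y4 || !y2) — y4 is true.
  10. (y5 || y2 || y1) — y1 is true.
  11. (y3 || y5 || y4) — y4 is true.
  12. (!y4 || !y2 || !y3) — !y3 is true.
  13. (!y3 || y5 || y4) — !y3 is true.
  14. (!y5 || y4 || y2) — y2 is true.

y1=True, y2=True, y3=False, y4=True, y5=True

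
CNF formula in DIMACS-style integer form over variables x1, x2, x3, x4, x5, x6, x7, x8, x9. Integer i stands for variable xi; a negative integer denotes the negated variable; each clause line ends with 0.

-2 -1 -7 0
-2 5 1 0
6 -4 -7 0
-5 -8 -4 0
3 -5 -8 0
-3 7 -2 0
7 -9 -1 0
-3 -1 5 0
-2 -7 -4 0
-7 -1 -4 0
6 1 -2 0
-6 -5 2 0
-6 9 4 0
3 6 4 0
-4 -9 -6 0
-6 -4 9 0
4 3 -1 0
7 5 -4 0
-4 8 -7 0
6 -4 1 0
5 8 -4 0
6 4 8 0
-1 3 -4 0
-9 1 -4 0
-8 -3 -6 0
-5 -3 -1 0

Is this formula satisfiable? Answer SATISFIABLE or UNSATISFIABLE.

SATISFIABLE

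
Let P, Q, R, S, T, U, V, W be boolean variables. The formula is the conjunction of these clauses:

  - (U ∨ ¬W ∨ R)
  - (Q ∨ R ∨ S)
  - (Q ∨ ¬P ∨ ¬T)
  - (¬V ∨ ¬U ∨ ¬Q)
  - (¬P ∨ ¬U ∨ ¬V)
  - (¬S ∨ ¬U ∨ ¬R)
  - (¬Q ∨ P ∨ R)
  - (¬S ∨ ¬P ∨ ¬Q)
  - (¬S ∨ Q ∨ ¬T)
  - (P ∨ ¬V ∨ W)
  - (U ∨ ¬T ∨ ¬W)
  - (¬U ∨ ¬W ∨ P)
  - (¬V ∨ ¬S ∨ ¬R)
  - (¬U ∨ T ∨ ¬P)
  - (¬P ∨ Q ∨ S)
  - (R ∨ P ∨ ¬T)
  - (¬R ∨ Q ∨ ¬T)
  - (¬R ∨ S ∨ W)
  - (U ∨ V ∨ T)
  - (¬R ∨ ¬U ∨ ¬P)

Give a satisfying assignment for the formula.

P=False, Q=True, R=True, S=False, T=False, U=False, V=True, W=True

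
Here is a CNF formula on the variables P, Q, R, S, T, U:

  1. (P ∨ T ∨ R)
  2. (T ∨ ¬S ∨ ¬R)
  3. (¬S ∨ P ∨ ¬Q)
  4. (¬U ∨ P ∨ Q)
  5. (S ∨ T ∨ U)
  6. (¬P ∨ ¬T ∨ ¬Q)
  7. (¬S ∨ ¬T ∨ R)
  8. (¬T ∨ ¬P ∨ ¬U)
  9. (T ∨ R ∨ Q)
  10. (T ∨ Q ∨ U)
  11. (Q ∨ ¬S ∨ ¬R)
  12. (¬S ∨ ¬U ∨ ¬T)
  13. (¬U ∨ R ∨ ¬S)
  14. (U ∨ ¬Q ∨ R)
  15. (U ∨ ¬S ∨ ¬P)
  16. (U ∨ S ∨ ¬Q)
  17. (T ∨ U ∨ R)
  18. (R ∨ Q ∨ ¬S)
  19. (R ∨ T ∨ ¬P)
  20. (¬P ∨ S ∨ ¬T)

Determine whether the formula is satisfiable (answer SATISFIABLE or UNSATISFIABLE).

SATISFIABLE

Set P = True and propagate.
The remaining clauses are satisfied by Q = True, R = True, S = False, T = False, U = True.
Every clause has at least one true literal under this assignment.
So P = T, Q = T, R = T, S = F, T = F, U = T is a satisfying assignment.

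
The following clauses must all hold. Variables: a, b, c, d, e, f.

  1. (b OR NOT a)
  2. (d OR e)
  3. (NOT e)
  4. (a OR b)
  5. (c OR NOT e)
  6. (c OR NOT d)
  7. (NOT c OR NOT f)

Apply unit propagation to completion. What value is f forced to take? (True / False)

False

(NOT e) stands alone — e = False.
(d OR e) with e = False leaves only d, so d = True.
In (c OR NOT d), NOT d is now false; c must hold, so c = True.
(NOT f OR NOT c): since c = True, the clause reduces to (NOT f). f = False.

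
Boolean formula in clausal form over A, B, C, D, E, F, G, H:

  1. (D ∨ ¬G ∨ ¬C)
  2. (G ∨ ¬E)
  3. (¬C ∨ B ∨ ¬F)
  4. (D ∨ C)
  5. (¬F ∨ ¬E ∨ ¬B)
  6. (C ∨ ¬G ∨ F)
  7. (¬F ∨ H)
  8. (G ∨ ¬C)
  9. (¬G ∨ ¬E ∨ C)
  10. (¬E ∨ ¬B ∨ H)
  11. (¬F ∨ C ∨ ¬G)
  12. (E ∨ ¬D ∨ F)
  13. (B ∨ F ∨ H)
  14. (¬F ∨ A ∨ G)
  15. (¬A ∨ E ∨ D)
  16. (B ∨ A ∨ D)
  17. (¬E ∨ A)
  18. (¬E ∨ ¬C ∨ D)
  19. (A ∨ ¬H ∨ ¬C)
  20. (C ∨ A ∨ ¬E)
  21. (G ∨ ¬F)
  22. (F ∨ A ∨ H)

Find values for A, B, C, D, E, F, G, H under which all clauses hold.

A=T, B=F, C=T, D=T, E=T, F=F, G=T, H=T

Set A = True and propagate.
For the remaining variables, B = False, C = True, D = True, E = True, F = False, G = True, H = True works.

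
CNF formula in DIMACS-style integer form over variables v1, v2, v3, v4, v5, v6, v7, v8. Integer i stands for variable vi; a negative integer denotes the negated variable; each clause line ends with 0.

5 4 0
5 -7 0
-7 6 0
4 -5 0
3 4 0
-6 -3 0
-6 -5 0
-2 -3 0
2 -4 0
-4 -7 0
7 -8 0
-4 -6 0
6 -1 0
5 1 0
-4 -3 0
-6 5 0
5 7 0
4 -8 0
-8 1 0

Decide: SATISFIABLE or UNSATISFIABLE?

SATISFIABLE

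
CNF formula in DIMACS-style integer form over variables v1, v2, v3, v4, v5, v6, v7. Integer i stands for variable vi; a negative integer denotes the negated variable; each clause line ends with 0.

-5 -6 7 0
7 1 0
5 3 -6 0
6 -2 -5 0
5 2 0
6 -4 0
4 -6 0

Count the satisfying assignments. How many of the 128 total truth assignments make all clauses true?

Split on v6, then v5.
  v6=1, v5=1: forces v4=1; v7=1; v1, v2, v3 free → 2^3 = 8.
  v6=1, v5=0: remaining (v1,v2,v3,v4,v7) ∈ {(0,1,1,1,1); (1,1,1,1,0); (1,1,1,1,1)} — 3.
  v6=0, v5=1: v3 free; 3 ways for (v1,v2,v4,v7) × 2^1 = 6.
  v6=0, v5=0: v3 free; 3 ways for (v1,v2,v4,v7) × 2^1 = 6.
Total: 8 + 3 + 6 + 6 = 23.

23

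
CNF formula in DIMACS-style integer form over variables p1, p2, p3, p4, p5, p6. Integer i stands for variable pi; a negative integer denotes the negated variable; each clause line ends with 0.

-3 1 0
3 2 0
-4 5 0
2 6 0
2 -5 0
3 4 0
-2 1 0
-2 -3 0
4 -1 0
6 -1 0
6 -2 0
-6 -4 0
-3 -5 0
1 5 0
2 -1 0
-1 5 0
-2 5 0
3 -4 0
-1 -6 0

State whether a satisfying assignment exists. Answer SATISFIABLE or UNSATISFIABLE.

p1 = True:
  propagation gives p4=True, p5=True, p2=True, p3=False; an empty clause results — contradiction.
p1 = False:
  propagation gives p3=False, p2=True; an empty clause results — contradiction.
Every branch closes, so no satisfying assignment exists.

UNSATISFIABLE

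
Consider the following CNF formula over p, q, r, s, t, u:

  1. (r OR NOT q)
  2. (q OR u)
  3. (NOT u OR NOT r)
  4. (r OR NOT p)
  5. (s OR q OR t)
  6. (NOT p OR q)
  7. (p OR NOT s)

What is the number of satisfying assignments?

The models are:
  p=0 q=0 r=0 s=0 t=1 u=1
  p=0 q=1 r=1 s=0 t=0 u=0
  p=0 q=1 r=1 s=0 t=1 u=0
  p=1 q=1 r=1 s=0 t=0 u=0
  p=1 q=1 r=1 s=0 t=1 u=0
  p=1 q=1 r=1 s=1 t=0 u=0
  p=1 q=1 r=1 s=1 t=1 u=0
That's 7 in total.

7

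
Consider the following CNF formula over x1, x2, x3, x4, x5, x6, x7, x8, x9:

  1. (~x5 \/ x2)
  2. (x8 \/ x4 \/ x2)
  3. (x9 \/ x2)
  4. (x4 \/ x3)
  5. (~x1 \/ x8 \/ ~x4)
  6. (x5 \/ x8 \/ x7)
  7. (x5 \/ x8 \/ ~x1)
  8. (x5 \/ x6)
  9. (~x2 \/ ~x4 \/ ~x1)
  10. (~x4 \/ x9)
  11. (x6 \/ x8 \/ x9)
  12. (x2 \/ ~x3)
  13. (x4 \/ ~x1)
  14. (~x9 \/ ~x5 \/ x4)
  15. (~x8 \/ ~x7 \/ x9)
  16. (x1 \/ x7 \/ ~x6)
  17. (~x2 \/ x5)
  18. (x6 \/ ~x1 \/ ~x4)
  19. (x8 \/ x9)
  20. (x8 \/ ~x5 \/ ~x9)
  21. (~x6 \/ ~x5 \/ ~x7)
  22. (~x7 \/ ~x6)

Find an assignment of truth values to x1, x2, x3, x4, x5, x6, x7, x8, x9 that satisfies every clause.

Set x1 = False and propagate.
Set x2 = True and propagate.
  then x5 is forced to True.
The remaining clauses are satisfied by x3 = True, x4 = True, x6 = False, x7 = True, x8 = True, x9 = True.

x1=0  x2=1  x3=1  x4=1  x5=1  x6=0  x7=1  x8=1  x9=1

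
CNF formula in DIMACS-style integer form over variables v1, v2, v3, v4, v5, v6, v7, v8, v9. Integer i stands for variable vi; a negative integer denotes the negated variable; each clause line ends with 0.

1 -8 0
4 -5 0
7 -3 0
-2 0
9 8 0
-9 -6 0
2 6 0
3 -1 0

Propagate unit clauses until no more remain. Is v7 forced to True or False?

Unit clause (~v2) sets v2 = False.
(v2 | v6) with v2 = False leaves only v6, so v6 = True.
From (~v6 | ~v9) and v6 = True: v9 = False.
From (v9 | v8) and v9 = False: v8 = True.
(~v8 | v1): since v8 = True, the clause reduces to (v1). v1 = True.
(v3 | ~v1): since v1 = True, the clause reduces to (v3). v3 = True.
(v7 | ~v3) with v3 = True leaves only v7, so v7 = True.

True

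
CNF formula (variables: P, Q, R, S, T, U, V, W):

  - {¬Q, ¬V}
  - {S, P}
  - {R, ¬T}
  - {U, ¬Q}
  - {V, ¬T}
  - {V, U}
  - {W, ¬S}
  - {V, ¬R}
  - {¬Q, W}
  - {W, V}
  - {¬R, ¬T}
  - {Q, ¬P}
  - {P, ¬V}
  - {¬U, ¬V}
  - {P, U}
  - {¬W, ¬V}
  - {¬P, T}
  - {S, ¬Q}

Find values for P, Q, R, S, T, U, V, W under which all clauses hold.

Set P = False and propagate.
  then S is forced to True.
  then W is forced to True.
  then V is forced to False.
  then T is forced to False.
  then U is forced to True.
  then R is forced to False.
Q is now unconstrained; take Q = False.

P = F  Q = F  R = F  S = T  T = F  U = T  V = F  W = T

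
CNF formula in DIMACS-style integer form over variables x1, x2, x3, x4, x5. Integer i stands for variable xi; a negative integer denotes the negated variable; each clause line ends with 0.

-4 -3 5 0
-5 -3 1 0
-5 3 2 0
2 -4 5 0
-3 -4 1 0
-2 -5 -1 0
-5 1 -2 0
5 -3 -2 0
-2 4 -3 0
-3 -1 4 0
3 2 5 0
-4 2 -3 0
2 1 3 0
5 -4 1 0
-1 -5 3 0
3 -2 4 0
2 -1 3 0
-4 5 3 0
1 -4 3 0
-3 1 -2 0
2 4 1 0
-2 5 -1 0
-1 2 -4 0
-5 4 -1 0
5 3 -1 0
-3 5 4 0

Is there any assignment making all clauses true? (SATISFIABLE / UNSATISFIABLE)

UNSATISFIABLE

x3 = True:
  x1 = True:
    propagation gives x4=True, x5=True, x2=False; an empty clause results — contradiction.
  x1 = False:
    propagation gives x5=False, x4=False; an empty clause results — contradiction.
x3 = False:
  x1 = True:
    propagation gives x5=False; an empty clause results — contradiction.
  x1 = False:
    propagation gives x2=True, x5=False, x4=False; an empty clause results — contradiction.
Every branch closes, so no satisfying assignment exists.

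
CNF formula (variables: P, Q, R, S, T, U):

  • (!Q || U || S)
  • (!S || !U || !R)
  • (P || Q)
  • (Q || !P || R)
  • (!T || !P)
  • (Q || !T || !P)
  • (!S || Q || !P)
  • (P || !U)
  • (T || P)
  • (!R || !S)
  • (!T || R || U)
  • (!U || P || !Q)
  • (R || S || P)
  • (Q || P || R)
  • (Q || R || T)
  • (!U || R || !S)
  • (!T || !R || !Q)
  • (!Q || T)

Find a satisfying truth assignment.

Set P = True and propagate.
  then T is forced to False.
  then Q is forced to False.
  then R is forced to True.
  then S is forced to False.
U is now unconstrained; take U = True.

P=True  Q=False  R=True  S=False  T=False  U=True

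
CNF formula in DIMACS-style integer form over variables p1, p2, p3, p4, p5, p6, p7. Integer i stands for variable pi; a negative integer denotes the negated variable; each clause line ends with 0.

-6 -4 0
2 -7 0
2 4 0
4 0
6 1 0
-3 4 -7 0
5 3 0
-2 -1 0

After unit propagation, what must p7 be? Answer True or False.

(p4) stands alone — p4 = True.
From (~p4 | ~p6) and p4 = True: p6 = False.
(p6 | p1) with p6 = False leaves only p1, so p1 = True.
In (~p1 | ~p2), ~p1 is now false; ~p2 must hold, so p2 = False.
(~p7 | p2) with p2 = False leaves only ~p7, so p7 = False.

False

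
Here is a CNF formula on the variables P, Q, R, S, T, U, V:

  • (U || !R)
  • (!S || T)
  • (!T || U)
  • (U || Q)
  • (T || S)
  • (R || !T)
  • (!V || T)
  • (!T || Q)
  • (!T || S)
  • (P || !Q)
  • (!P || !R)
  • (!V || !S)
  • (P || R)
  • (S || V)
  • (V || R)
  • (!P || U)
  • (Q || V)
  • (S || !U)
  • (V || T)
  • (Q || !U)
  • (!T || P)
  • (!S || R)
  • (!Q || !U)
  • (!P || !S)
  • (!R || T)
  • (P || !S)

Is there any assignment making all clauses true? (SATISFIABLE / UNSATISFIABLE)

UNSATISFIABLE

T = True:
  propagation gives U=True, R=True, Q=True; an empty clause results — contradiction.
T = False:
  propagation gives S=False; an empty clause results — contradiction.
Every branch closes, so no satisfying assignment exists.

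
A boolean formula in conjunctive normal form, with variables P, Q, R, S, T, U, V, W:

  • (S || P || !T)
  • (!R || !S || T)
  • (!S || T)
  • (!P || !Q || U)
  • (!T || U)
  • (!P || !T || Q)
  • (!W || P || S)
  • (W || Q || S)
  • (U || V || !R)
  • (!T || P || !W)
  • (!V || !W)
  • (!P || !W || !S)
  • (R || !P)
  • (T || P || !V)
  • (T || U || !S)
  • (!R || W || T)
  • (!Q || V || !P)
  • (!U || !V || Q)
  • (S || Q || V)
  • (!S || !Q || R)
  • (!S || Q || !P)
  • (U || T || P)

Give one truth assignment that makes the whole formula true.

P = F, Q = T, R = T, S = T, T = T, U = T, V = F, W = F

Check each clause:
  1. (S || !T || P) — S is true.
  2. (!R || T || !S) — T is true.
  3. (!S || T) — T is true.
  4. (!P || !Q || U) — !P is true.
  5. (U || !T) — U is true.
  6. (Q || !P || !T) — Q is true.
  7. (!W || S || P) — !W is true.
  8. (S || W || Q) — Q is true.
  9. (V || U || !R) — U is true.
  10. (!T || !W || P) — !W is true.
  11. (!W || !V) — !W is true.
  12. (!P || !S || !W) — !W is true.
  13. (R || !P) — R is true.
  14. (T || P || !V) — !V is true.
  15. (U || !S || T) — T is true.
  16. (!R || W || T) — T is true.
  17. (V || !P || !Q) — !P is true.
  18. (Q || !V || !U) — !V is true.
  19. (V || Q || S) — Q is true.
  20. (!S || R || !Q) — R is true.
  21. (Q || !S || !P) — Q is true.
  22. (T || P || U) — T is true.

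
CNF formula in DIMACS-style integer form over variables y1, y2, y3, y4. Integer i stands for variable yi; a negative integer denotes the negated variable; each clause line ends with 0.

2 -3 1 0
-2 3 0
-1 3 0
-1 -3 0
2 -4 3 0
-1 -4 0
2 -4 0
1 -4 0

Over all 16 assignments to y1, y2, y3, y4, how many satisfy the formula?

2

Satisfying assignments:
  y1=F y2=F y3=F y4=F
  y1=F y2=T y3=T y4=F
That's 2 in total.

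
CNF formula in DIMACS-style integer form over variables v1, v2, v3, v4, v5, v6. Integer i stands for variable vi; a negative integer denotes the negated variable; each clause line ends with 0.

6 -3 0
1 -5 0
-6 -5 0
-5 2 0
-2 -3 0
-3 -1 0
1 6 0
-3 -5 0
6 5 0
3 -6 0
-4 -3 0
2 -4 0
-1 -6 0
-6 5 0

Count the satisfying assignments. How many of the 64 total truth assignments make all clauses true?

Satisfying assignments:
  v1=T v2=T v3=F v4=F v5=T v6=F
  v1=T v2=T v3=F v4=T v5=T v6=F
Count: 2.

2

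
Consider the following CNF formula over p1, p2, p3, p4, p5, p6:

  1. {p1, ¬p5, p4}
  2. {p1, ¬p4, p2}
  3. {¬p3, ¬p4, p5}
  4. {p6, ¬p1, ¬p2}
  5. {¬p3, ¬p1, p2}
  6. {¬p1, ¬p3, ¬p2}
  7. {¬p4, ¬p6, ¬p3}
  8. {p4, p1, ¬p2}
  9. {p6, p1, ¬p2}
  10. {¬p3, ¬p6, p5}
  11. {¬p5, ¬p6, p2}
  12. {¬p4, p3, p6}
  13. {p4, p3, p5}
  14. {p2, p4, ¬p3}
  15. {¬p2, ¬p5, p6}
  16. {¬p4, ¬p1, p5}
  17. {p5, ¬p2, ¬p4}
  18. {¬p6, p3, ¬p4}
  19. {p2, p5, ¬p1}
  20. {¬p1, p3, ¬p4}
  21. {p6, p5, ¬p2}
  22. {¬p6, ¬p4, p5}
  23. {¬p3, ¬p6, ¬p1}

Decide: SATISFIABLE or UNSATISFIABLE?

SATISFIABLE

Try p1 = True.
Try p2 = True.
  then p6 is forced to True.
  then p3 is forced to False.
  then p4 is forced to False.
  then p5 is forced to True.
So p1=True, p2=True, p3=False, p4=False, p5=True, p6=True is a satisfying assignment.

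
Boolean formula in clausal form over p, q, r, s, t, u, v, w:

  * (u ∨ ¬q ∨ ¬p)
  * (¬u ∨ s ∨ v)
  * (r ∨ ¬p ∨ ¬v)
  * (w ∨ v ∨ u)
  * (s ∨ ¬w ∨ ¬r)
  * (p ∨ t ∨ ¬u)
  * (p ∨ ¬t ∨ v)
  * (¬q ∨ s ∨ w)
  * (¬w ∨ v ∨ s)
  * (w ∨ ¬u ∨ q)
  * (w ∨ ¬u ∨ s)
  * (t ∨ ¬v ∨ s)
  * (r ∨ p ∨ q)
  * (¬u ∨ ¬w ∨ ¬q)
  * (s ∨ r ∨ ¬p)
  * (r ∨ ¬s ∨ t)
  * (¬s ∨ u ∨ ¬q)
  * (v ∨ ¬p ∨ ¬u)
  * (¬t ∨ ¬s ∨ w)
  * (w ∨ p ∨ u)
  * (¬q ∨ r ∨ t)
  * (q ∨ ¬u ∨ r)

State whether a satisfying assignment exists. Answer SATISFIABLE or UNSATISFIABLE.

Set p = False and propagate.
Branch on q: take q = False.
  then r is forced to True.
The remaining clauses are satisfied by s = True, t = True, u = False, v = True, w = True.
So p=F, q=F, r=T, s=T, t=T, u=F, v=T, w=T is a satisfying assignment.

SATISFIABLE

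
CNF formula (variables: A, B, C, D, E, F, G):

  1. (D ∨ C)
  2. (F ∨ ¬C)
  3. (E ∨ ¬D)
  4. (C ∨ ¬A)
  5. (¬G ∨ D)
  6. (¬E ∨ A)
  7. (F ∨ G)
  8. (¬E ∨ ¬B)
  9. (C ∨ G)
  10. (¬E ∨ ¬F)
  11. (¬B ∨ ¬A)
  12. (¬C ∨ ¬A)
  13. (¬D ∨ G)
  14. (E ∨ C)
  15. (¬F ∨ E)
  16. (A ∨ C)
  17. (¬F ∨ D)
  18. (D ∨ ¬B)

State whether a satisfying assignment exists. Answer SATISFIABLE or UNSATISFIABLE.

C = True:
  propagation gives F=True, E=False; an empty clause results — contradiction.
C = False:
  propagation gives D=True, E=True, A=False; an empty clause results — contradiction.
Every branch closes, so no satisfying assignment exists.

UNSATISFIABLE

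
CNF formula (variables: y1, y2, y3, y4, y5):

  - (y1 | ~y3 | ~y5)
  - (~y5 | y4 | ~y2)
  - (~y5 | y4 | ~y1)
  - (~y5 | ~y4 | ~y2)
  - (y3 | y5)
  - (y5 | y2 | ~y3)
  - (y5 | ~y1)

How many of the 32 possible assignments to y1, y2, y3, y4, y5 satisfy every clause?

Satisfying assignments:
  y1=0 y2=0 y3=0 y4=0 y5=1
  y1=0 y2=0 y3=0 y4=1 y5=1
  y1=0 y2=1 y3=1 y4=0 y5=0
  y1=0 y2=1 y3=1 y4=1 y5=0
  y1=1 y2=0 y3=0 y4=1 y5=1
  y1=1 y2=0 y3=1 y4=1 y5=1
Count: 6.

6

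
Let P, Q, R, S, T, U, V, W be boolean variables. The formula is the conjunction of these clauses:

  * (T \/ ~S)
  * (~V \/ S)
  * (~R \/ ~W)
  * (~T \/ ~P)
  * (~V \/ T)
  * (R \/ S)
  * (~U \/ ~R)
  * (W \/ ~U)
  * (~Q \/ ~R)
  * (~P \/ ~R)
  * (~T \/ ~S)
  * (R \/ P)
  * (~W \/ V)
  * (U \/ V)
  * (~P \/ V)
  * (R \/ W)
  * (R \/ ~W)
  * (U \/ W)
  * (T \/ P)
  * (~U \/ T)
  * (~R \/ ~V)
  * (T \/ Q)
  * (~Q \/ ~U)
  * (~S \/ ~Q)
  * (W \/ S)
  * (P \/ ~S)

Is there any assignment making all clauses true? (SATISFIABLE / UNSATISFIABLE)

R = True:
  propagation gives W=False, U=False; an empty clause results — contradiction.
R = False:
  propagation gives S=True, T=True; an empty clause results — contradiction.
Every branch closes, so no satisfying assignment exists.

UNSATISFIABLE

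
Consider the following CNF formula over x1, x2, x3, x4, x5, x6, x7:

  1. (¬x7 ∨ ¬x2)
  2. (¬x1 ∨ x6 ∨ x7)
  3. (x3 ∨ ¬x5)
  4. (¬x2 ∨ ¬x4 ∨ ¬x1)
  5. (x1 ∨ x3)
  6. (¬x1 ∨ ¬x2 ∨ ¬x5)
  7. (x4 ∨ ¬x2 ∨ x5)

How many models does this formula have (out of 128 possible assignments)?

40

Case analysis on x1 and x2:
  x1=T, x2=T: a clause becomes empty — 0.
  x1=T, x2=F: x4 free; 9 ways for (x3,x5,x6,x7) × 2^1 = 18.
  x1=F, x2=T: x6 free; 3 ways for (x3,x4,x5,x7) × 2^1 = 6.
  x1=F, x2=F: forces x3=T; x4, x5, x6, x7 free → 2^4 = 16.
Total: 0 + 18 + 6 + 16 = 40.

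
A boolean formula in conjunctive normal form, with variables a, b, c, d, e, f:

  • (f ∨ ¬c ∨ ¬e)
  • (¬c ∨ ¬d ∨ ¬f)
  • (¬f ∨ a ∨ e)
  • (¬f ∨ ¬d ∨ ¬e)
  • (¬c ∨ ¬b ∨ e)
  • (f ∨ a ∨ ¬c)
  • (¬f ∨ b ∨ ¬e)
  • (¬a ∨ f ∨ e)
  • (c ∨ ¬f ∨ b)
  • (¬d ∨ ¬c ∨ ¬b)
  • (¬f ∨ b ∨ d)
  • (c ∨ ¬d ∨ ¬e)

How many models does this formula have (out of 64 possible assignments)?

14

Case analysis on f and c:
  f=1, c=1: remaining (a,b,d,e) ∈ {(0,1,0,1); (1,1,0,1)} — 2.
  f=1, c=0: remaining (a,b,d,e) ∈ {(0,1,0,1); (1,1,0,0); (1,1,0,1); (1,1,1,0)} — 4.
  f=0, c=1: a clause becomes empty — 0.
  f=0, c=0: b free; 4 ways for (a,d,e) × 2^1 = 8.
Total: 2 + 4 + 0 + 8 = 14.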